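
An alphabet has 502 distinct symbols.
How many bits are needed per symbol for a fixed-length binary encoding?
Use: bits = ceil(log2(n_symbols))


log2(502) = 8.9715
Bracket: 2^8 = 256 < 502 <= 2^9 = 512
So ceil(log2(502)) = 9

bits = ceil(log2(502)) = ceil(8.9715) = 9 bits


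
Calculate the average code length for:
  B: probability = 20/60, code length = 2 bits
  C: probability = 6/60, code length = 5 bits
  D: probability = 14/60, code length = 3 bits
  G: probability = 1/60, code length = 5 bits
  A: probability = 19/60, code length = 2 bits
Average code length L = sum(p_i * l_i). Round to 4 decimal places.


Weighted contributions p_i * l_i:
  B: (20/60) * 2 = 40/60
  C: (6/60) * 5 = 30/60
  D: (14/60) * 3 = 42/60
  G: (1/60) * 5 = 5/60
  A: (19/60) * 2 = 38/60
Sum = (40 + 30 + 42 + 5 + 38)/60 = 155/60

L = 155/60 = 2.5833 bits/symbol


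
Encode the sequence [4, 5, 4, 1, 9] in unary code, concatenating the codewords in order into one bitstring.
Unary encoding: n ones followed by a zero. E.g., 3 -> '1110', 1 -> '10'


Encode each number as n ones followed by a terminating 0:
  4 -> 11110 (5 bits)
  5 -> 111110 (6 bits)
  4 -> 11110 (5 bits)
  1 -> 10 (2 bits)
  9 -> 1111111110 (10 bits)
Total length = 5 + 6 + 5 + 2 + 10 = 28 bits.

Unary([4, 5, 4, 1, 9]) = 1111011111011110101111111110 (28 bits)


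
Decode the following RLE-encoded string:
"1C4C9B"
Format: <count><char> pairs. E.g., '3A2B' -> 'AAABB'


Expanding each <count><char> pair:
  1C -> 'C'
  4C -> 'CCCC'
  9B -> 'BBBBBBBBB'

Decoded = CCCCCBBBBBBBBB


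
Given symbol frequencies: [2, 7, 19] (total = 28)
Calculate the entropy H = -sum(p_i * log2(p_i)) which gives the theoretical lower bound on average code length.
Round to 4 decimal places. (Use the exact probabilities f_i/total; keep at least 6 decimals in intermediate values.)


Per-symbol terms -p_i * log2(p_i) with p_i = f_i/28:
  p = 2/28 = 0.071429: log2(p) = -3.807355, -p*log2(p) = 0.271954
  p = 7/28 = 0.250000: log2(p) = -2.000000, -p*log2(p) = 0.500000
  p = 19/28 = 0.678571: log2(p) = -0.559427, -p*log2(p) = 0.379611
H = 0.271954 + 0.500000 + 0.379611 = 1.151565

H = 1.1516 bits/symbol


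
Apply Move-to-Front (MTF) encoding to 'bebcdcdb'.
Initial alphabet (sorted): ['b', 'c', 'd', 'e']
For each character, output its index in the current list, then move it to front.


MTF encoding:
'b': index 0 in ['b', 'c', 'd', 'e'] -> ['b', 'c', 'd', 'e']
'e': index 3 in ['b', 'c', 'd', 'e'] -> ['e', 'b', 'c', 'd']
'b': index 1 in ['e', 'b', 'c', 'd'] -> ['b', 'e', 'c', 'd']
'c': index 2 in ['b', 'e', 'c', 'd'] -> ['c', 'b', 'e', 'd']
'd': index 3 in ['c', 'b', 'e', 'd'] -> ['d', 'c', 'b', 'e']
'c': index 1 in ['d', 'c', 'b', 'e'] -> ['c', 'd', 'b', 'e']
'd': index 1 in ['c', 'd', 'b', 'e'] -> ['d', 'c', 'b', 'e']
'b': index 2 in ['d', 'c', 'b', 'e'] -> ['b', 'd', 'c', 'e']


Output: [0, 3, 1, 2, 3, 1, 1, 2]


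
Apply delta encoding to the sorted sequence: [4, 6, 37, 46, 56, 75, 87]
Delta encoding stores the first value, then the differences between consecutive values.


First value: 4
Deltas:
  6 - 4 = 2
  37 - 6 = 31
  46 - 37 = 9
  56 - 46 = 10
  75 - 56 = 19
  87 - 75 = 12


Delta encoded: [4, 2, 31, 9, 10, 19, 12]


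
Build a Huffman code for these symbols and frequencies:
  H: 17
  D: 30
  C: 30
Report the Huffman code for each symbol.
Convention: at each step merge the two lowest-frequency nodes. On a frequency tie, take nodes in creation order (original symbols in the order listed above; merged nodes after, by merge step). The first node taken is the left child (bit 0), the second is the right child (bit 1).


Huffman tree construction:
Step 1: Merge H(17) + D(30) = 47
Step 2: Merge C(30) + (H+D)(47) = 77
Read each symbol's code off the tree from the root (left child = 0, right child = 1).

Codes:
  H: 10 (length 2)
  D: 11 (length 2)
  C: 0 (length 1)
Average code length: 124/77 = 1.6104 bits/symbol


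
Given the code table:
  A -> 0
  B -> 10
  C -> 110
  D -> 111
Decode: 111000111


Decoding:
111 -> D
0 -> A
0 -> A
0 -> A
111 -> D


Result: DAAAD


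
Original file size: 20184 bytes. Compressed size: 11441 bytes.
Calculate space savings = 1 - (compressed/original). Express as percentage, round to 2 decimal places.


ratio = compressed/original = 11441/20184 = 0.566835
savings = 1 - ratio = 1 - 0.566835 = 0.433165
as a percentage: 0.433165 * 100 = 43.32%

Space savings = 1 - 11441/20184 = 43.32%


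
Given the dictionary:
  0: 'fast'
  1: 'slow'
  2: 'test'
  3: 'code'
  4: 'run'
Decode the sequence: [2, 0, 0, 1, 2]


Look up each index in the dictionary:
  2 -> 'test'
  0 -> 'fast'
  0 -> 'fast'
  1 -> 'slow'
  2 -> 'test'

Decoded: "test fast fast slow test"


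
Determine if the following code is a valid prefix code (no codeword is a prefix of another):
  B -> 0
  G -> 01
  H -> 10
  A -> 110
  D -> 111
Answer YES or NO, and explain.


Checking each pair (does one codeword prefix another?):
  B='0' vs G='01': prefix -- VIOLATION

NO -- this is NOT a valid prefix code. B (0) is a prefix of G (01).


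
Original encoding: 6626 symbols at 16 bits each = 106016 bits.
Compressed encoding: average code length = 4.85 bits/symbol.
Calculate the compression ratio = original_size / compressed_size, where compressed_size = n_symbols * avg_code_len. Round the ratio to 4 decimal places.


original_size = n_symbols * orig_bits = 6626 * 16 = 106016 bits
compressed_size = n_symbols * avg_code_len = 6626 * 4.85 = 32136.1 bits
ratio = original_size / compressed_size = 106016 / 32136.1 = 3.299

Compression ratio = 3.299


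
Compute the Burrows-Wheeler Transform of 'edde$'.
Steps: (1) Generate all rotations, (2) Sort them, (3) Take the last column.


Rotations (sorted):
  0: $edde -> last char: e
  1: dde$e -> last char: e
  2: de$ed -> last char: d
  3: e$edd -> last char: d
  4: edde$ -> last char: $


BWT = eedd$


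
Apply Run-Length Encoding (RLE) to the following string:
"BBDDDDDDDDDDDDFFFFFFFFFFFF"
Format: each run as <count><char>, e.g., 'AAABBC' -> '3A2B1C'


Scanning runs left to right:
  i=0: run of 'B' x 2 -> '2B'
  i=2: run of 'D' x 12 -> '12D'
  i=14: run of 'F' x 12 -> '12F'

RLE = 2B12D12F


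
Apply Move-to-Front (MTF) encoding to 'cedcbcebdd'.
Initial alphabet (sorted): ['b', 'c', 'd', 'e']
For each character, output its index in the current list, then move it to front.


MTF encoding:
'c': index 1 in ['b', 'c', 'd', 'e'] -> ['c', 'b', 'd', 'e']
'e': index 3 in ['c', 'b', 'd', 'e'] -> ['e', 'c', 'b', 'd']
'd': index 3 in ['e', 'c', 'b', 'd'] -> ['d', 'e', 'c', 'b']
'c': index 2 in ['d', 'e', 'c', 'b'] -> ['c', 'd', 'e', 'b']
'b': index 3 in ['c', 'd', 'e', 'b'] -> ['b', 'c', 'd', 'e']
'c': index 1 in ['b', 'c', 'd', 'e'] -> ['c', 'b', 'd', 'e']
'e': index 3 in ['c', 'b', 'd', 'e'] -> ['e', 'c', 'b', 'd']
'b': index 2 in ['e', 'c', 'b', 'd'] -> ['b', 'e', 'c', 'd']
'd': index 3 in ['b', 'e', 'c', 'd'] -> ['d', 'b', 'e', 'c']
'd': index 0 in ['d', 'b', 'e', 'c'] -> ['d', 'b', 'e', 'c']


Output: [1, 3, 3, 2, 3, 1, 3, 2, 3, 0]


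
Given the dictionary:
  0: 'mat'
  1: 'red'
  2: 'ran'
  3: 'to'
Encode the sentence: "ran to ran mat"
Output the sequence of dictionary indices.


Look up each word in the dictionary:
  'ran' -> 2
  'to' -> 3
  'ran' -> 2
  'mat' -> 0

Encoded: [2, 3, 2, 0]


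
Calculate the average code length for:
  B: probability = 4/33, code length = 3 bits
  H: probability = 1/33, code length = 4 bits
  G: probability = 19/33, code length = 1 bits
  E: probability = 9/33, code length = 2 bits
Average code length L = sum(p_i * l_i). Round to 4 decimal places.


Weighted contributions p_i * l_i:
  B: (4/33) * 3 = 12/33
  H: (1/33) * 4 = 4/33
  G: (19/33) * 1 = 19/33
  E: (9/33) * 2 = 18/33
Sum = (12 + 4 + 19 + 18)/33 = 53/33

L = 53/33 = 1.6061 bits/symbol


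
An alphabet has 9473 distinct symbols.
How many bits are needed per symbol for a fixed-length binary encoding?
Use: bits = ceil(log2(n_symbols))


log2(9473) = 13.2096
Bracket: 2^13 = 8192 < 9473 <= 2^14 = 16384
So ceil(log2(9473)) = 14

bits = ceil(log2(9473)) = ceil(13.2096) = 14 bits


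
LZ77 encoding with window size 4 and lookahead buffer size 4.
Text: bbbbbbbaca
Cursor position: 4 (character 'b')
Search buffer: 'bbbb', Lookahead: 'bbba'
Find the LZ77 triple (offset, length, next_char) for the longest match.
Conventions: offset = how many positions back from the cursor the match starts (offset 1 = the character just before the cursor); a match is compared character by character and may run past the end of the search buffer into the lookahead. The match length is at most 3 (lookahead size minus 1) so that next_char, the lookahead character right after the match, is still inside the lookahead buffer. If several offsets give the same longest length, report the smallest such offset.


Try each offset into the search buffer:
  offset=1 (pos 3, char 'b'): match length 3
  offset=2 (pos 2, char 'b'): match length 3
  offset=3 (pos 1, char 'b'): match length 3
  offset=4 (pos 0, char 'b'): match length 3
Longest match has length 3, found at offsets 1, 2, 3, 4; take the smallest, offset 1.
next_char = character at position 4 + 3 = 7 -> 'a'

Best match: offset=1, length=3 (matching 'bbb' starting at position 3)
LZ77 triple: (1, 3, 'a')


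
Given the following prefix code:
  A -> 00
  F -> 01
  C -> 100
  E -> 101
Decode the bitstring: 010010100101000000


Decoding step by step:
Bits 01 -> F
Bits 00 -> A
Bits 101 -> E
Bits 00 -> A
Bits 101 -> E
Bits 00 -> A
Bits 00 -> A
Bits 00 -> A


Decoded message: FAEAEAAA


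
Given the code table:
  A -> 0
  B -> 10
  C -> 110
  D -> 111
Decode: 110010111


Decoding:
110 -> C
0 -> A
10 -> B
111 -> D


Result: CABD


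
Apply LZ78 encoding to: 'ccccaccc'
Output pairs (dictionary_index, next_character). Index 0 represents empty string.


LZ78 encoding steps:
Dictionary: {0: ''}
Step 1: w='' (idx 0), next='c' -> output (0, 'c'), add 'c' as idx 1
Step 2: w='c' (idx 1), next='c' -> output (1, 'c'), add 'cc' as idx 2
Step 3: w='c' (idx 1), next='a' -> output (1, 'a'), add 'ca' as idx 3
Step 4: w='cc' (idx 2), next='c' -> output (2, 'c'), add 'ccc' as idx 4


Encoded: [(0, 'c'), (1, 'c'), (1, 'a'), (2, 'c')]


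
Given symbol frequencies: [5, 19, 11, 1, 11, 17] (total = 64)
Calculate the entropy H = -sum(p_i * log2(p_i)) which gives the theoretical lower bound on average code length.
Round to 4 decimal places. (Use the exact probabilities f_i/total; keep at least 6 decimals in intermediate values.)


Per-symbol terms -p_i * log2(p_i) with p_i = f_i/64:
  p = 5/64 = 0.078125: log2(p) = -3.678072, -p*log2(p) = 0.287349
  p = 19/64 = 0.296875: log2(p) = -1.752072, -p*log2(p) = 0.520147
  p = 11/64 = 0.171875: log2(p) = -2.540568, -p*log2(p) = 0.436660
  p = 1/64 = 0.015625: log2(p) = -6.000000, -p*log2(p) = 0.093750
  p = 11/64 = 0.171875: log2(p) = -2.540568, -p*log2(p) = 0.436660
  p = 17/64 = 0.265625: log2(p) = -1.912537, -p*log2(p) = 0.508018
H = 0.287349 + 0.520147 + 0.436660 + 0.093750 + 0.436660 + 0.508018 = 2.282584

H = 2.2826 bits/symbol


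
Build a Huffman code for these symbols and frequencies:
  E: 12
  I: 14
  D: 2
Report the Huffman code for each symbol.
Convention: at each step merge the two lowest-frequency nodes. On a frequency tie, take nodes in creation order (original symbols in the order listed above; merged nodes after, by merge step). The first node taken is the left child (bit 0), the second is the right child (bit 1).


Huffman tree construction:
Step 1: Merge D(2) + E(12) = 14
Step 2: Merge I(14) + (D+E)(14) = 28
Read each symbol's code off the tree from the root (left child = 0, right child = 1).

Codes:
  E: 11 (length 2)
  I: 0 (length 1)
  D: 10 (length 2)
Average code length: 42/28 = 1.5000 bits/symbol


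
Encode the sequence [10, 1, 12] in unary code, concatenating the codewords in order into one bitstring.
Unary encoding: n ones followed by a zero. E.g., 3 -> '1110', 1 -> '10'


Encode each number as n ones followed by a terminating 0:
  10 -> 11111111110 (11 bits)
  1 -> 10 (2 bits)
  12 -> 1111111111110 (13 bits)
Total length = 11 + 2 + 13 = 26 bits.

Unary([10, 1, 12]) = 11111111110101111111111110 (26 bits)


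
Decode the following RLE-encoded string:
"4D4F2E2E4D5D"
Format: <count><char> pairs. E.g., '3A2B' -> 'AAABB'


Expanding each <count><char> pair:
  4D -> 'DDDD'
  4F -> 'FFFF'
  2E -> 'EE'
  2E -> 'EE'
  4D -> 'DDDD'
  5D -> 'DDDDD'

Decoded = DDDDFFFFEEEEDDDDDDDDD


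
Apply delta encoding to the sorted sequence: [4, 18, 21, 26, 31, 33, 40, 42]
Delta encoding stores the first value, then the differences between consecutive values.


First value: 4
Deltas:
  18 - 4 = 14
  21 - 18 = 3
  26 - 21 = 5
  31 - 26 = 5
  33 - 31 = 2
  40 - 33 = 7
  42 - 40 = 2


Delta encoded: [4, 14, 3, 5, 5, 2, 7, 2]


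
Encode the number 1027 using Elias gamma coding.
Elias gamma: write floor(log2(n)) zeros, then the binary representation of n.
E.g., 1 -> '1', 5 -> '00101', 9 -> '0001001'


num_bits = floor(log2(1027)) + 1 = 11
leading_zeros = num_bits - 1 = 10
binary(1027) = 10000000011

Elias gamma(1027) = '0000000000' + '10000000011' = 000000000010000000011 (21 bits)


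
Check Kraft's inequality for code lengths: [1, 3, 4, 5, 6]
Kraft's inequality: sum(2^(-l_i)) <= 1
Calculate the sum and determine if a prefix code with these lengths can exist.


Sum = 2^(-1) + 2^(-3) + 2^(-4) + 2^(-5) + 2^(-6)
    = 0.5 + 0.125 + 0.0625 + 0.03125 + 0.015625
    = 47/64 = 0.734375
Since 0.734375 <= 1, Kraft's inequality IS satisfied.
A prefix code with these lengths CAN exist.

Kraft sum = 0.734375. Satisfied.


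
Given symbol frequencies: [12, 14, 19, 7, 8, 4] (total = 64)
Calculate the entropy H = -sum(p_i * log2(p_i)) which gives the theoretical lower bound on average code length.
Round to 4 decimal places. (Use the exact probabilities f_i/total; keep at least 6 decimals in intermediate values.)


Per-symbol terms -p_i * log2(p_i) with p_i = f_i/64:
  p = 12/64 = 0.187500: log2(p) = -2.415037, -p*log2(p) = 0.452820
  p = 14/64 = 0.218750: log2(p) = -2.192645, -p*log2(p) = 0.479641
  p = 19/64 = 0.296875: log2(p) = -1.752072, -p*log2(p) = 0.520147
  p = 7/64 = 0.109375: log2(p) = -3.192645, -p*log2(p) = 0.349196
  p = 8/64 = 0.125000: log2(p) = -3.000000, -p*log2(p) = 0.375000
  p = 4/64 = 0.062500: log2(p) = -4.000000, -p*log2(p) = 0.250000
H = 0.452820 + 0.479641 + 0.520147 + 0.349196 + 0.375000 + 0.250000 = 2.426804

H = 2.4268 bits/symbol


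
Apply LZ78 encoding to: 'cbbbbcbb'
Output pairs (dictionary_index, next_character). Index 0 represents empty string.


LZ78 encoding steps:
Dictionary: {0: ''}
Step 1: w='' (idx 0), next='c' -> output (0, 'c'), add 'c' as idx 1
Step 2: w='' (idx 0), next='b' -> output (0, 'b'), add 'b' as idx 2
Step 3: w='b' (idx 2), next='b' -> output (2, 'b'), add 'bb' as idx 3
Step 4: w='b' (idx 2), next='c' -> output (2, 'c'), add 'bc' as idx 4
Step 5: w='bb' (idx 3), end of input -> output (3, '')


Encoded: [(0, 'c'), (0, 'b'), (2, 'b'), (2, 'c'), (3, '')]


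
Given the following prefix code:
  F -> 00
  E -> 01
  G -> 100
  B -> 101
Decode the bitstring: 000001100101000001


Decoding step by step:
Bits 00 -> F
Bits 00 -> F
Bits 01 -> E
Bits 100 -> G
Bits 101 -> B
Bits 00 -> F
Bits 00 -> F
Bits 01 -> E


Decoded message: FFEGBFFE


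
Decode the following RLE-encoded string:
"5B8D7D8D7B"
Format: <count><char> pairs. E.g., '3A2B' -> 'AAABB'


Expanding each <count><char> pair:
  5B -> 'BBBBB'
  8D -> 'DDDDDDDD'
  7D -> 'DDDDDDD'
  8D -> 'DDDDDDDD'
  7B -> 'BBBBBBB'

Decoded = BBBBBDDDDDDDDDDDDDDDDDDDDDDDBBBBBBB


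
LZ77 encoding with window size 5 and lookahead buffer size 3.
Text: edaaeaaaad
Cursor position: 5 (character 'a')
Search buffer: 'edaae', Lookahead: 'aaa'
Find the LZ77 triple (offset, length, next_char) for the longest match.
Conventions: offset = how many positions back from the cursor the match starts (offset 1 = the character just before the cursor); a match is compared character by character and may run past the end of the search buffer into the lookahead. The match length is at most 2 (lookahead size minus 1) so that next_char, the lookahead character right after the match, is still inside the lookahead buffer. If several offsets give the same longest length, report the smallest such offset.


Try each offset into the search buffer:
  offset=1 (pos 4, char 'e'): match length 0
  offset=2 (pos 3, char 'a'): match length 1
  offset=3 (pos 2, char 'a'): match length 2
  offset=4 (pos 1, char 'd'): match length 0
  offset=5 (pos 0, char 'e'): match length 0
Longest match has length 2 at offset 3.
next_char = character at position 5 + 2 = 7 -> 'a'

Best match: offset=3, length=2 (matching 'aa' starting at position 2)
LZ77 triple: (3, 2, 'a')


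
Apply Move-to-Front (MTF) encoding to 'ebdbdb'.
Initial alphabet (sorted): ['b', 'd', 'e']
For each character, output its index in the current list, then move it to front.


MTF encoding:
'e': index 2 in ['b', 'd', 'e'] -> ['e', 'b', 'd']
'b': index 1 in ['e', 'b', 'd'] -> ['b', 'e', 'd']
'd': index 2 in ['b', 'e', 'd'] -> ['d', 'b', 'e']
'b': index 1 in ['d', 'b', 'e'] -> ['b', 'd', 'e']
'd': index 1 in ['b', 'd', 'e'] -> ['d', 'b', 'e']
'b': index 1 in ['d', 'b', 'e'] -> ['b', 'd', 'e']


Output: [2, 1, 2, 1, 1, 1]


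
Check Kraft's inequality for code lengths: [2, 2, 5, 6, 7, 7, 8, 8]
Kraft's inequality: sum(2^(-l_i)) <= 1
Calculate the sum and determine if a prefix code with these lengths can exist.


Sum = 2^(-2) + 2^(-2) + 2^(-5) + 2^(-6) + 2^(-7) + 2^(-7) + 2^(-8) + 2^(-8)
    = 0.25 + 0.25 + 0.03125 + 0.015625 + 0.0078125 + 0.0078125 + 0.00390625 + 0.00390625
    = 146/256 = 0.5703125
Since 0.5703125 <= 1, Kraft's inequality IS satisfied.
A prefix code with these lengths CAN exist.

Kraft sum = 0.5703125. Satisfied.


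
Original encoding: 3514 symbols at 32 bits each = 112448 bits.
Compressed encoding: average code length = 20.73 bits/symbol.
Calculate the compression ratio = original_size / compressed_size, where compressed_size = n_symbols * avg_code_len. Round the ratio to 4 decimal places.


original_size = n_symbols * orig_bits = 3514 * 32 = 112448 bits
compressed_size = n_symbols * avg_code_len = 3514 * 20.73 = 72845.22 bits
ratio = original_size / compressed_size = 112448 / 72845.22 = 1.5437

Compression ratio = 1.5437


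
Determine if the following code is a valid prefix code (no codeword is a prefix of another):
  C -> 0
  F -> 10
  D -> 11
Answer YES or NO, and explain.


Checking each pair (does one codeword prefix another?):
  C='0' vs F='10': no prefix
  C='0' vs D='11': no prefix
  F='10' vs C='0': no prefix
  F='10' vs D='11': no prefix
  D='11' vs C='0': no prefix
  D='11' vs F='10': no prefix
No violation found over all pairs.

YES -- this is a valid prefix code. No codeword is a prefix of any other codeword.


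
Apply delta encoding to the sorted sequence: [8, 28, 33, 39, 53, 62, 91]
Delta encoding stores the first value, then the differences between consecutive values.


First value: 8
Deltas:
  28 - 8 = 20
  33 - 28 = 5
  39 - 33 = 6
  53 - 39 = 14
  62 - 53 = 9
  91 - 62 = 29


Delta encoded: [8, 20, 5, 6, 14, 9, 29]


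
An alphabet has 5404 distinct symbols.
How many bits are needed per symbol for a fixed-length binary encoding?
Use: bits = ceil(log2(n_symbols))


log2(5404) = 12.3998
Bracket: 2^12 = 4096 < 5404 <= 2^13 = 8192
So ceil(log2(5404)) = 13

bits = ceil(log2(5404)) = ceil(12.3998) = 13 bits


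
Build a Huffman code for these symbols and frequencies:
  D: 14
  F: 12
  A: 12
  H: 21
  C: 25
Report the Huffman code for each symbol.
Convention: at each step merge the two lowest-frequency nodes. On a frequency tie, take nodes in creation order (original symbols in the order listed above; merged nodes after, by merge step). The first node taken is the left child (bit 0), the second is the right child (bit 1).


Huffman tree construction:
Step 1: Merge F(12) + A(12) = 24
Step 2: Merge D(14) + H(21) = 35
Step 3: Merge (F+A)(24) + C(25) = 49
Step 4: Merge (D+H)(35) + ((F+A)+C)(49) = 84
Read each symbol's code off the tree from the root (left child = 0, right child = 1).

Codes:
  D: 00 (length 2)
  F: 100 (length 3)
  A: 101 (length 3)
  H: 01 (length 2)
  C: 11 (length 2)
Average code length: 192/84 = 2.2857 bits/symbol


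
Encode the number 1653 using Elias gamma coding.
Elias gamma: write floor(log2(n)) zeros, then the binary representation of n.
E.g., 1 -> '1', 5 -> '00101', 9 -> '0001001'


num_bits = floor(log2(1653)) + 1 = 11
leading_zeros = num_bits - 1 = 10
binary(1653) = 11001110101

Elias gamma(1653) = '0000000000' + '11001110101' = 000000000011001110101 (21 bits)


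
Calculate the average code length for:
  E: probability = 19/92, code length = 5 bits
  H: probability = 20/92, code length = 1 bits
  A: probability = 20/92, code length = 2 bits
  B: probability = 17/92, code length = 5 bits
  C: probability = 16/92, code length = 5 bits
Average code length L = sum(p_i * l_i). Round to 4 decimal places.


Weighted contributions p_i * l_i:
  E: (19/92) * 5 = 95/92
  H: (20/92) * 1 = 20/92
  A: (20/92) * 2 = 40/92
  B: (17/92) * 5 = 85/92
  C: (16/92) * 5 = 80/92
Sum = (95 + 20 + 40 + 85 + 80)/92 = 320/92

L = 320/92 = 3.4783 bits/symbol


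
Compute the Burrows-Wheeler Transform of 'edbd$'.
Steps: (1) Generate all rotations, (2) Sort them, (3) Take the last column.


Rotations (sorted):
  0: $edbd -> last char: d
  1: bd$ed -> last char: d
  2: d$edb -> last char: b
  3: dbd$e -> last char: e
  4: edbd$ -> last char: $


BWT = ddbe$


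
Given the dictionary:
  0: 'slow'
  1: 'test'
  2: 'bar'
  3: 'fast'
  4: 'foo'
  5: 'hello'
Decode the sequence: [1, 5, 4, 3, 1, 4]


Look up each index in the dictionary:
  1 -> 'test'
  5 -> 'hello'
  4 -> 'foo'
  3 -> 'fast'
  1 -> 'test'
  4 -> 'foo'

Decoded: "test hello foo fast test foo"


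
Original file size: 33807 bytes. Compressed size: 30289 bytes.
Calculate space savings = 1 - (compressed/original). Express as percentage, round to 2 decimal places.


ratio = compressed/original = 30289/33807 = 0.895939
savings = 1 - ratio = 1 - 0.895939 = 0.104061
as a percentage: 0.104061 * 100 = 10.41%

Space savings = 1 - 30289/33807 = 10.41%


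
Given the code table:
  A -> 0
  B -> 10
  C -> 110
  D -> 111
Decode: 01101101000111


Decoding:
0 -> A
110 -> C
110 -> C
10 -> B
0 -> A
0 -> A
111 -> D


Result: ACCBAAD


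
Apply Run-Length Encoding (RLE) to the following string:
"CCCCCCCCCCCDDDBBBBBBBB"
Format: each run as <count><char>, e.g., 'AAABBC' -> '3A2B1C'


Scanning runs left to right:
  i=0: run of 'C' x 11 -> '11C'
  i=11: run of 'D' x 3 -> '3D'
  i=14: run of 'B' x 8 -> '8B'

RLE = 11C3D8B


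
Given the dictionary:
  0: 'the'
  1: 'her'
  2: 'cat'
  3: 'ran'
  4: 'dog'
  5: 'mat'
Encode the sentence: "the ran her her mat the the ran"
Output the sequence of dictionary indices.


Look up each word in the dictionary:
  'the' -> 0
  'ran' -> 3
  'her' -> 1
  'her' -> 1
  'mat' -> 5
  'the' -> 0
  'the' -> 0
  'ran' -> 3

Encoded: [0, 3, 1, 1, 5, 0, 0, 3]


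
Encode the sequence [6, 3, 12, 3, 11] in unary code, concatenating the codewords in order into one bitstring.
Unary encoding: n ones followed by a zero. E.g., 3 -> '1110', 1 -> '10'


Encode each number as n ones followed by a terminating 0:
  6 -> 1111110 (7 bits)
  3 -> 1110 (4 bits)
  12 -> 1111111111110 (13 bits)
  3 -> 1110 (4 bits)
  11 -> 111111111110 (12 bits)
Total length = 7 + 4 + 13 + 4 + 12 = 40 bits.

Unary([6, 3, 12, 3, 11]) = 1111110111011111111111101110111111111110 (40 bits)


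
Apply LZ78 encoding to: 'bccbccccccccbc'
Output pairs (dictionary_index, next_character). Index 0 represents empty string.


LZ78 encoding steps:
Dictionary: {0: ''}
Step 1: w='' (idx 0), next='b' -> output (0, 'b'), add 'b' as idx 1
Step 2: w='' (idx 0), next='c' -> output (0, 'c'), add 'c' as idx 2
Step 3: w='c' (idx 2), next='b' -> output (2, 'b'), add 'cb' as idx 3
Step 4: w='c' (idx 2), next='c' -> output (2, 'c'), add 'cc' as idx 4
Step 5: w='cc' (idx 4), next='c' -> output (4, 'c'), add 'ccc' as idx 5
Step 6: w='ccc' (idx 5), next='b' -> output (5, 'b'), add 'cccb' as idx 6
Step 7: w='c' (idx 2), end of input -> output (2, '')


Encoded: [(0, 'b'), (0, 'c'), (2, 'b'), (2, 'c'), (4, 'c'), (5, 'b'), (2, '')]


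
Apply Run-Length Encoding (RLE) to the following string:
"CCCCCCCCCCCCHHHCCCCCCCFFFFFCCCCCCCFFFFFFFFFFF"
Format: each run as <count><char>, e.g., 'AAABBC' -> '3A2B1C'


Scanning runs left to right:
  i=0: run of 'C' x 12 -> '12C'
  i=12: run of 'H' x 3 -> '3H'
  i=15: run of 'C' x 7 -> '7C'
  i=22: run of 'F' x 5 -> '5F'
  i=27: run of 'C' x 7 -> '7C'
  i=34: run of 'F' x 11 -> '11F'

RLE = 12C3H7C5F7C11F


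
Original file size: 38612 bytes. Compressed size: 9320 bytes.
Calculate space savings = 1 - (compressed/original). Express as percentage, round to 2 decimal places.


ratio = compressed/original = 9320/38612 = 0.241376
savings = 1 - ratio = 1 - 0.241376 = 0.758624
as a percentage: 0.758624 * 100 = 75.86%

Space savings = 1 - 9320/38612 = 75.86%


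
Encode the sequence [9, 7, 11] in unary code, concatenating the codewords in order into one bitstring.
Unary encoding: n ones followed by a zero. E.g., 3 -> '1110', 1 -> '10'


Encode each number as n ones followed by a terminating 0:
  9 -> 1111111110 (10 bits)
  7 -> 11111110 (8 bits)
  11 -> 111111111110 (12 bits)
Total length = 10 + 8 + 12 = 30 bits.

Unary([9, 7, 11]) = 111111111011111110111111111110 (30 bits)


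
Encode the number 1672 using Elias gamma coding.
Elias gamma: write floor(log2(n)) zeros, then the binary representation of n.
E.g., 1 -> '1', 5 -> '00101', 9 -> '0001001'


num_bits = floor(log2(1672)) + 1 = 11
leading_zeros = num_bits - 1 = 10
binary(1672) = 11010001000

Elias gamma(1672) = '0000000000' + '11010001000' = 000000000011010001000 (21 bits)


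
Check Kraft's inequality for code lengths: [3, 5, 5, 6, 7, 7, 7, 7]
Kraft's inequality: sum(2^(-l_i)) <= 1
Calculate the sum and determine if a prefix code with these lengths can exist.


Sum = 2^(-3) + 2^(-5) + 2^(-5) + 2^(-6) + 2^(-7) + 2^(-7) + 2^(-7) + 2^(-7)
    = 0.125 + 0.03125 + 0.03125 + 0.015625 + 0.0078125 + 0.0078125 + 0.0078125 + 0.0078125
    = 30/128 = 0.234375
Since 0.234375 <= 1, Kraft's inequality IS satisfied.
A prefix code with these lengths CAN exist.

Kraft sum = 0.234375. Satisfied.


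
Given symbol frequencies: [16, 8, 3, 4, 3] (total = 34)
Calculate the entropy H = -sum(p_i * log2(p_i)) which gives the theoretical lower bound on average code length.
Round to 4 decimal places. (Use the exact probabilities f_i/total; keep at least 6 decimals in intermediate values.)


Per-symbol terms -p_i * log2(p_i) with p_i = f_i/34:
  p = 16/34 = 0.470588: log2(p) = -1.087463, -p*log2(p) = 0.511747
  p = 8/34 = 0.235294: log2(p) = -2.087463, -p*log2(p) = 0.491168
  p = 3/34 = 0.088235: log2(p) = -3.502500, -p*log2(p) = 0.309044
  p = 4/34 = 0.117647: log2(p) = -3.087463, -p*log2(p) = 0.363231
  p = 3/34 = 0.088235: log2(p) = -3.502500, -p*log2(p) = 0.309044
H = 0.511747 + 0.491168 + 0.309044 + 0.363231 + 0.309044 = 1.984234

H = 1.9842 bits/symbol


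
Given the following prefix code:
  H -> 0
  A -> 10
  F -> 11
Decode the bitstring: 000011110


Decoding step by step:
Bits 0 -> H
Bits 0 -> H
Bits 0 -> H
Bits 0 -> H
Bits 11 -> F
Bits 11 -> F
Bits 0 -> H


Decoded message: HHHHFFH


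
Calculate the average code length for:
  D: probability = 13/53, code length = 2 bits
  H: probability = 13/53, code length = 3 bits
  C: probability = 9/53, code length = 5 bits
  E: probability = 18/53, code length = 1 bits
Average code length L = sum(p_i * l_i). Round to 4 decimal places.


Weighted contributions p_i * l_i:
  D: (13/53) * 2 = 26/53
  H: (13/53) * 3 = 39/53
  C: (9/53) * 5 = 45/53
  E: (18/53) * 1 = 18/53
Sum = (26 + 39 + 45 + 18)/53 = 128/53

L = 128/53 = 2.4151 bits/symbol


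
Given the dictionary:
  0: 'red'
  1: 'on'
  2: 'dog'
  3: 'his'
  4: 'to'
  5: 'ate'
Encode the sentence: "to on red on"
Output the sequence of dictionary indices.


Look up each word in the dictionary:
  'to' -> 4
  'on' -> 1
  'red' -> 0
  'on' -> 1

Encoded: [4, 1, 0, 1]


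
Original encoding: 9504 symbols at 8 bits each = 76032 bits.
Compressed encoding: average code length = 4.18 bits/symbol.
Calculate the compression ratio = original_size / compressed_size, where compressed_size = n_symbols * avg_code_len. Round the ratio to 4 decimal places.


original_size = n_symbols * orig_bits = 9504 * 8 = 76032 bits
compressed_size = n_symbols * avg_code_len = 9504 * 4.18 = 39726.72 bits
ratio = original_size / compressed_size = 76032 / 39726.72 = 1.9139

Compression ratio = 1.9139


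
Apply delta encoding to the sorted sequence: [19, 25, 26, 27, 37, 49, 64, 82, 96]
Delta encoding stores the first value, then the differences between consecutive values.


First value: 19
Deltas:
  25 - 19 = 6
  26 - 25 = 1
  27 - 26 = 1
  37 - 27 = 10
  49 - 37 = 12
  64 - 49 = 15
  82 - 64 = 18
  96 - 82 = 14


Delta encoded: [19, 6, 1, 1, 10, 12, 15, 18, 14]


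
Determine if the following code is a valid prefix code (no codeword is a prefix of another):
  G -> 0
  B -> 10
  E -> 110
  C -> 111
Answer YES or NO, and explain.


Checking each pair (does one codeword prefix another?):
  G='0' vs B='10': no prefix
  G='0' vs E='110': no prefix
  G='0' vs C='111': no prefix
  B='10' vs G='0': no prefix
  B='10' vs E='110': no prefix
  B='10' vs C='111': no prefix
  E='110' vs G='0': no prefix
  E='110' vs B='10': no prefix
  E='110' vs C='111': no prefix
  C='111' vs G='0': no prefix
  C='111' vs B='10': no prefix
  C='111' vs E='110': no prefix
No violation found over all pairs.

YES -- this is a valid prefix code. No codeword is a prefix of any other codeword.


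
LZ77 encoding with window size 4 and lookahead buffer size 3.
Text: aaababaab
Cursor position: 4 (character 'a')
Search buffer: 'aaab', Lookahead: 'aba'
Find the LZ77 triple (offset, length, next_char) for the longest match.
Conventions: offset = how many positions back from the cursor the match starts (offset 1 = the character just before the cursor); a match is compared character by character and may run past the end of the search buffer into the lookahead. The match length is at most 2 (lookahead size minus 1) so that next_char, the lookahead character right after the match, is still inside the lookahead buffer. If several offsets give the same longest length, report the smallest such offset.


Try each offset into the search buffer:
  offset=1 (pos 3, char 'b'): match length 0
  offset=2 (pos 2, char 'a'): match length 2
  offset=3 (pos 1, char 'a'): match length 1
  offset=4 (pos 0, char 'a'): match length 1
Longest match has length 2 at offset 2.
next_char = character at position 4 + 2 = 6 -> 'a'

Best match: offset=2, length=2 (matching 'ab' starting at position 2)
LZ77 triple: (2, 2, 'a')


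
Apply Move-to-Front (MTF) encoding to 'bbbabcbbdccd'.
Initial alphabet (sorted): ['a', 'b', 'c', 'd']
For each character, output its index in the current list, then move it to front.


MTF encoding:
'b': index 1 in ['a', 'b', 'c', 'd'] -> ['b', 'a', 'c', 'd']
'b': index 0 in ['b', 'a', 'c', 'd'] -> ['b', 'a', 'c', 'd']
'b': index 0 in ['b', 'a', 'c', 'd'] -> ['b', 'a', 'c', 'd']
'a': index 1 in ['b', 'a', 'c', 'd'] -> ['a', 'b', 'c', 'd']
'b': index 1 in ['a', 'b', 'c', 'd'] -> ['b', 'a', 'c', 'd']
'c': index 2 in ['b', 'a', 'c', 'd'] -> ['c', 'b', 'a', 'd']
'b': index 1 in ['c', 'b', 'a', 'd'] -> ['b', 'c', 'a', 'd']
'b': index 0 in ['b', 'c', 'a', 'd'] -> ['b', 'c', 'a', 'd']
'd': index 3 in ['b', 'c', 'a', 'd'] -> ['d', 'b', 'c', 'a']
'c': index 2 in ['d', 'b', 'c', 'a'] -> ['c', 'd', 'b', 'a']
'c': index 0 in ['c', 'd', 'b', 'a'] -> ['c', 'd', 'b', 'a']
'd': index 1 in ['c', 'd', 'b', 'a'] -> ['d', 'c', 'b', 'a']


Output: [1, 0, 0, 1, 1, 2, 1, 0, 3, 2, 0, 1]


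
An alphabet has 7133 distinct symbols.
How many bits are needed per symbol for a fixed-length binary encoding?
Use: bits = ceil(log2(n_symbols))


log2(7133) = 12.8003
Bracket: 2^12 = 4096 < 7133 <= 2^13 = 8192
So ceil(log2(7133)) = 13

bits = ceil(log2(7133)) = ceil(12.8003) = 13 bits


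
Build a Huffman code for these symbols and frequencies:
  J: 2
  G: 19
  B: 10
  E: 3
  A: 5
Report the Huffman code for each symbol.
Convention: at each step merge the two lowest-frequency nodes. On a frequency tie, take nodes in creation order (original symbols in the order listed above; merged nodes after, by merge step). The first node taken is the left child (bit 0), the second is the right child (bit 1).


Huffman tree construction:
Step 1: Merge J(2) + E(3) = 5
Step 2: Merge A(5) + (J+E)(5) = 10
Step 3: Merge B(10) + (A+(J+E))(10) = 20
Step 4: Merge G(19) + (B+(A+(J+E)))(20) = 39
Read each symbol's code off the tree from the root (left child = 0, right child = 1).

Codes:
  J: 1110 (length 4)
  G: 0 (length 1)
  B: 10 (length 2)
  E: 1111 (length 4)
  A: 110 (length 3)
Average code length: 74/39 = 1.8974 bits/symbol


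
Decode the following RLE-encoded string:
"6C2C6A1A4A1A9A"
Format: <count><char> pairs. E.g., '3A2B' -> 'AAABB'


Expanding each <count><char> pair:
  6C -> 'CCCCCC'
  2C -> 'CC'
  6A -> 'AAAAAA'
  1A -> 'A'
  4A -> 'AAAA'
  1A -> 'A'
  9A -> 'AAAAAAAAA'

Decoded = CCCCCCCCAAAAAAAAAAAAAAAAAAAAA


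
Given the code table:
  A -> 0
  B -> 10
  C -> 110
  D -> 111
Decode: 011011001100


Decoding:
0 -> A
110 -> C
110 -> C
0 -> A
110 -> C
0 -> A


Result: ACCACA


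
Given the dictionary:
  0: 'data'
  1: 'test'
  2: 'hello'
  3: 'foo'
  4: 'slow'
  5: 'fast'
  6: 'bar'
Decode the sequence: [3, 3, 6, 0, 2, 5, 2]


Look up each index in the dictionary:
  3 -> 'foo'
  3 -> 'foo'
  6 -> 'bar'
  0 -> 'data'
  2 -> 'hello'
  5 -> 'fast'
  2 -> 'hello'

Decoded: "foo foo bar data hello fast hello"


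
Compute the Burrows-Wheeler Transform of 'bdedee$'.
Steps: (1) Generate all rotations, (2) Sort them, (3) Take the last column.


Rotations (sorted):
  0: $bdedee -> last char: e
  1: bdedee$ -> last char: $
  2: dedee$b -> last char: b
  3: dee$bde -> last char: e
  4: e$bdede -> last char: e
  5: edee$bd -> last char: d
  6: ee$bded -> last char: d


BWT = e$beedd


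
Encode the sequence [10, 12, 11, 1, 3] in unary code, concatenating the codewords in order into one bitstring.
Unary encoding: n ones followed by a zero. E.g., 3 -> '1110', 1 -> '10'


Encode each number as n ones followed by a terminating 0:
  10 -> 11111111110 (11 bits)
  12 -> 1111111111110 (13 bits)
  11 -> 111111111110 (12 bits)
  1 -> 10 (2 bits)
  3 -> 1110 (4 bits)
Total length = 11 + 13 + 12 + 2 + 4 = 42 bits.

Unary([10, 12, 11, 1, 3]) = 111111111101111111111110111111111110101110 (42 bits)


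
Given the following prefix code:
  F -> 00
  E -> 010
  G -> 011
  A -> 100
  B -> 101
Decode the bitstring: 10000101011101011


Decoding step by step:
Bits 100 -> A
Bits 00 -> F
Bits 101 -> B
Bits 011 -> G
Bits 101 -> B
Bits 011 -> G


Decoded message: AFBGBG


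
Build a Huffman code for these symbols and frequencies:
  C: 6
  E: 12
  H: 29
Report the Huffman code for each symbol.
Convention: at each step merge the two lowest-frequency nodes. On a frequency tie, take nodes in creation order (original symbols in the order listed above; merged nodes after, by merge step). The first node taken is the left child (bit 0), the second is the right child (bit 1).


Huffman tree construction:
Step 1: Merge C(6) + E(12) = 18
Step 2: Merge (C+E)(18) + H(29) = 47
Read each symbol's code off the tree from the root (left child = 0, right child = 1).

Codes:
  C: 00 (length 2)
  E: 01 (length 2)
  H: 1 (length 1)
Average code length: 65/47 = 1.3830 bits/symbol


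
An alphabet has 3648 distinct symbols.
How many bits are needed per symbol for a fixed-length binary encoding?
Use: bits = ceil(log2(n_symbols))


log2(3648) = 11.8329
Bracket: 2^11 = 2048 < 3648 <= 2^12 = 4096
So ceil(log2(3648)) = 12

bits = ceil(log2(3648)) = ceil(11.8329) = 12 bits


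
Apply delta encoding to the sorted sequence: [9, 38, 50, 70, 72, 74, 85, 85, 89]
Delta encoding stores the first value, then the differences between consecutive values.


First value: 9
Deltas:
  38 - 9 = 29
  50 - 38 = 12
  70 - 50 = 20
  72 - 70 = 2
  74 - 72 = 2
  85 - 74 = 11
  85 - 85 = 0
  89 - 85 = 4


Delta encoded: [9, 29, 12, 20, 2, 2, 11, 0, 4]


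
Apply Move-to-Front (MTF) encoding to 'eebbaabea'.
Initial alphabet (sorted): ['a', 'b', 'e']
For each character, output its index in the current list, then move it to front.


MTF encoding:
'e': index 2 in ['a', 'b', 'e'] -> ['e', 'a', 'b']
'e': index 0 in ['e', 'a', 'b'] -> ['e', 'a', 'b']
'b': index 2 in ['e', 'a', 'b'] -> ['b', 'e', 'a']
'b': index 0 in ['b', 'e', 'a'] -> ['b', 'e', 'a']
'a': index 2 in ['b', 'e', 'a'] -> ['a', 'b', 'e']
'a': index 0 in ['a', 'b', 'e'] -> ['a', 'b', 'e']
'b': index 1 in ['a', 'b', 'e'] -> ['b', 'a', 'e']
'e': index 2 in ['b', 'a', 'e'] -> ['e', 'b', 'a']
'a': index 2 in ['e', 'b', 'a'] -> ['a', 'e', 'b']


Output: [2, 0, 2, 0, 2, 0, 1, 2, 2]


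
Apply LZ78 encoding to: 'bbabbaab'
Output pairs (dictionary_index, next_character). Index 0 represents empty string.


LZ78 encoding steps:
Dictionary: {0: ''}
Step 1: w='' (idx 0), next='b' -> output (0, 'b'), add 'b' as idx 1
Step 2: w='b' (idx 1), next='a' -> output (1, 'a'), add 'ba' as idx 2
Step 3: w='b' (idx 1), next='b' -> output (1, 'b'), add 'bb' as idx 3
Step 4: w='' (idx 0), next='a' -> output (0, 'a'), add 'a' as idx 4
Step 5: w='a' (idx 4), next='b' -> output (4, 'b'), add 'ab' as idx 5


Encoded: [(0, 'b'), (1, 'a'), (1, 'b'), (0, 'a'), (4, 'b')]


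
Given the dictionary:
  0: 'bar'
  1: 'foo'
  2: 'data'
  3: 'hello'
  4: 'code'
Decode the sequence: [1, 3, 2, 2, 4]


Look up each index in the dictionary:
  1 -> 'foo'
  3 -> 'hello'
  2 -> 'data'
  2 -> 'data'
  4 -> 'code'

Decoded: "foo hello data data code"


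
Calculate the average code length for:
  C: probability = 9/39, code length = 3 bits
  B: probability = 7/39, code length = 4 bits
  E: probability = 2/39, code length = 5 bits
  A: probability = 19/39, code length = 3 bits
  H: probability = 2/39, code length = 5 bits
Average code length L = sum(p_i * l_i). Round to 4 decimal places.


Weighted contributions p_i * l_i:
  C: (9/39) * 3 = 27/39
  B: (7/39) * 4 = 28/39
  E: (2/39) * 5 = 10/39
  A: (19/39) * 3 = 57/39
  H: (2/39) * 5 = 10/39
Sum = (27 + 28 + 10 + 57 + 10)/39 = 132/39

L = 132/39 = 3.3846 bits/symbol


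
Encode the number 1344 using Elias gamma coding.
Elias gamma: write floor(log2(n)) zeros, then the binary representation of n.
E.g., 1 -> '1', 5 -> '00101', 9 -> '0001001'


num_bits = floor(log2(1344)) + 1 = 11
leading_zeros = num_bits - 1 = 10
binary(1344) = 10101000000

Elias gamma(1344) = '0000000000' + '10101000000' = 000000000010101000000 (21 bits)


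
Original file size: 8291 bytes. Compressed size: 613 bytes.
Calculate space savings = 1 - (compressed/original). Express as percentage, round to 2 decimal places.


ratio = compressed/original = 613/8291 = 0.073936
savings = 1 - ratio = 1 - 0.073936 = 0.926064
as a percentage: 0.926064 * 100 = 92.61%

Space savings = 1 - 613/8291 = 92.61%


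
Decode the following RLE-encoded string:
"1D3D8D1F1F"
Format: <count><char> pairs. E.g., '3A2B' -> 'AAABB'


Expanding each <count><char> pair:
  1D -> 'D'
  3D -> 'DDD'
  8D -> 'DDDDDDDD'
  1F -> 'F'
  1F -> 'F'

Decoded = DDDDDDDDDDDDFF


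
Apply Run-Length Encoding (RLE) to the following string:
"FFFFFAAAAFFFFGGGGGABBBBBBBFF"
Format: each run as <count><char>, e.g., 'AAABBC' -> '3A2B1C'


Scanning runs left to right:
  i=0: run of 'F' x 5 -> '5F'
  i=5: run of 'A' x 4 -> '4A'
  i=9: run of 'F' x 4 -> '4F'
  i=13: run of 'G' x 5 -> '5G'
  i=18: run of 'A' x 1 -> '1A'
  i=19: run of 'B' x 7 -> '7B'
  i=26: run of 'F' x 2 -> '2F'

RLE = 5F4A4F5G1A7B2F


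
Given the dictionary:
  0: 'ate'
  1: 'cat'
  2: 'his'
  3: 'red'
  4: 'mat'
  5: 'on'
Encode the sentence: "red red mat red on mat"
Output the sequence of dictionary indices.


Look up each word in the dictionary:
  'red' -> 3
  'red' -> 3
  'mat' -> 4
  'red' -> 3
  'on' -> 5
  'mat' -> 4

Encoded: [3, 3, 4, 3, 5, 4]
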